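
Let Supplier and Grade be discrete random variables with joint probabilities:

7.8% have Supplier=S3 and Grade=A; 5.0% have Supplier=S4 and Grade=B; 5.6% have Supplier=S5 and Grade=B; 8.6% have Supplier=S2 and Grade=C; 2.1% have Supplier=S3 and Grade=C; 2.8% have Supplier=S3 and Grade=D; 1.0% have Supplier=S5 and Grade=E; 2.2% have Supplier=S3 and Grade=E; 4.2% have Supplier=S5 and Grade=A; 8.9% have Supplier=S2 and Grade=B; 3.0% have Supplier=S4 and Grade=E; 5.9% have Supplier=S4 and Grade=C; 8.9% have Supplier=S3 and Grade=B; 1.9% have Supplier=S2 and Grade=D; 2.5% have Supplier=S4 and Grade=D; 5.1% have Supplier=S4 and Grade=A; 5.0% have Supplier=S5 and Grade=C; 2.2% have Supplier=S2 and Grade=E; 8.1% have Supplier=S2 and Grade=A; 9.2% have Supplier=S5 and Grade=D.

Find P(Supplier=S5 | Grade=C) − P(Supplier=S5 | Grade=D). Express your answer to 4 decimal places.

-0.3295

P(Grade=C) = 0.086 + 0.021 + 0.059 + 0.050 = 0.216; P(Supplier=S5 | Grade=C) = 0.050/0.216 = 0.23148.
P(Grade=D) = 0.019 + 0.028 + 0.025 + 0.092 = 0.164; P(Supplier=S5 | Grade=D) = 0.092/0.164 = 0.56098.
Difference = -0.3295.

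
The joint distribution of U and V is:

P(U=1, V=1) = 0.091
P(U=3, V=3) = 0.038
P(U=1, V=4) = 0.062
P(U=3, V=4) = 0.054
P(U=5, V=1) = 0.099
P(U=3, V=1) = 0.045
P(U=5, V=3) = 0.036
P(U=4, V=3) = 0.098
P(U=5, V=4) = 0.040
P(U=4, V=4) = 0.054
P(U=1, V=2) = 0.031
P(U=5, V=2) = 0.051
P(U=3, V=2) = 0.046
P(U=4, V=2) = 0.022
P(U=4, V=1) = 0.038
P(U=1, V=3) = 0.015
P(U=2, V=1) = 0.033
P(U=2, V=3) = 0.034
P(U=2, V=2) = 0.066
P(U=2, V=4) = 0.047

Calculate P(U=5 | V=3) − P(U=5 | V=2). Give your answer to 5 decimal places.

-0.07322

P(V=3) = 0.015 + 0.034 + 0.038 + 0.098 + 0.036 = 0.221; P(U=5 | V=3) = 0.036/0.221 = 0.162896.
P(V=2) = 0.031 + 0.066 + 0.046 + 0.022 + 0.051 = 0.216; P(U=5 | V=2) = 0.051/0.216 = 0.236111.
Difference = -0.07322.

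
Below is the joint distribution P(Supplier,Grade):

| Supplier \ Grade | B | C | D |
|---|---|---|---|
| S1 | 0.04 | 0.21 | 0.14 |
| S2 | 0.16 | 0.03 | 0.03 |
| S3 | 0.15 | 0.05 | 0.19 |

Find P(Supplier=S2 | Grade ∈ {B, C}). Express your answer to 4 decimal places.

0.2969

P(Grade=B) = 0.04 + 0.16 + 0.15 = 0.35.
P(Grade=C) = 0.21 + 0.03 + 0.05 = 0.29.
P(Grade ∈ {B, C}) = 0.35 + 0.29 = 0.64; P(Supplier=S2, Grade ∈ {B, C}) = 0.16 + 0.03 = 0.19.
P(Supplier=S2 | Grade ∈ {B, C}) = 0.19/0.64 = 0.2969.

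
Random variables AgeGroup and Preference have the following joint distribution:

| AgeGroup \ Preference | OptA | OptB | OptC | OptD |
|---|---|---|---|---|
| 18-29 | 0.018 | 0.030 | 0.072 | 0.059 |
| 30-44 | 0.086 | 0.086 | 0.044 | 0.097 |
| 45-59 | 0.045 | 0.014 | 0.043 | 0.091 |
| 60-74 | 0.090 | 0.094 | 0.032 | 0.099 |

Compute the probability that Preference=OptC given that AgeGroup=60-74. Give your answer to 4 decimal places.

P(AgeGroup=60-74) = 0.090 + 0.094 + 0.032 + 0.099 = 0.315.
P(Preference=OptC | AgeGroup=60-74) = 0.032/0.315 = 0.1016.

0.1016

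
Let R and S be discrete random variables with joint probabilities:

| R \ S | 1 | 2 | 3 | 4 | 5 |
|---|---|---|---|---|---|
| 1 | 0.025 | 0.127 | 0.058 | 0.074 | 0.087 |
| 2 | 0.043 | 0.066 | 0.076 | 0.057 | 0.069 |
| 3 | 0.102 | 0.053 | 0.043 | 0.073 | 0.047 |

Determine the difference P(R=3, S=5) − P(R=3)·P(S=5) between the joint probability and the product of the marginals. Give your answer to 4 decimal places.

-0.0176

P(R=3) = 0.102 + 0.053 + 0.043 + 0.073 + 0.047 = 0.318.
P(S=5) = 0.087 + 0.069 + 0.047 = 0.203.
P(R=3, S=5) − P(R=3)P(S=5) = 0.047 − 0.318×0.203 = -0.0176.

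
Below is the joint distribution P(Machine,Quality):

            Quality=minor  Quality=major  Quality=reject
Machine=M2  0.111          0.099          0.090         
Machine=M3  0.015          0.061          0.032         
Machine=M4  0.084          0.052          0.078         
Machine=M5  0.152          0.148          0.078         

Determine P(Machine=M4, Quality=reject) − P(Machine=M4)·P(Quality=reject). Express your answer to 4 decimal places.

0.0185

P(Machine=M4) = 0.084 + 0.052 + 0.078 = 0.214.
P(Quality=reject) = 0.090 + 0.032 + 0.078 + 0.078 = 0.278.
P(Machine=M4, Quality=reject) − P(Machine=M4)P(Quality=reject) = 0.078 − 0.214×0.278 = 0.0185.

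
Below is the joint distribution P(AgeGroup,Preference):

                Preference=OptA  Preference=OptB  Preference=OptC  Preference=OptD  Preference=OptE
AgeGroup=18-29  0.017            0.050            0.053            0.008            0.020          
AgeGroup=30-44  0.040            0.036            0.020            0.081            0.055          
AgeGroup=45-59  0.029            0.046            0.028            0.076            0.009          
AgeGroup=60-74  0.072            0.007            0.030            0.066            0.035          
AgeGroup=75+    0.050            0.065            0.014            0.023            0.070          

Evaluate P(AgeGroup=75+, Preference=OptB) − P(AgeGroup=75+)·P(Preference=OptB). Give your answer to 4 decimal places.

P(AgeGroup=75+) = 0.050 + 0.065 + 0.014 + 0.023 + 0.070 = 0.222.
P(Preference=OptB) = 0.050 + 0.036 + 0.046 + 0.007 + 0.065 = 0.204.
P(AgeGroup=75+, Preference=OptB) − P(AgeGroup=75+)P(Preference=OptB) = 0.065 − 0.222×0.204 = 0.0197.

0.0197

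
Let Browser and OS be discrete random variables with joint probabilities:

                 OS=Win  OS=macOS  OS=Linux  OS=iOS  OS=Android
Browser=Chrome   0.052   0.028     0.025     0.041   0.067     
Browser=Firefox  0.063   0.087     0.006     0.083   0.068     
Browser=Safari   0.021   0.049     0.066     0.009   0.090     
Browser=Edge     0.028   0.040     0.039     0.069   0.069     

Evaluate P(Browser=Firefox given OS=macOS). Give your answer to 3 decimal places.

0.426

P(OS=macOS) = 0.028 + 0.087 + 0.049 + 0.040 = 0.204.
P(Browser=Firefox | OS=macOS) = 0.087/0.204 = 0.426.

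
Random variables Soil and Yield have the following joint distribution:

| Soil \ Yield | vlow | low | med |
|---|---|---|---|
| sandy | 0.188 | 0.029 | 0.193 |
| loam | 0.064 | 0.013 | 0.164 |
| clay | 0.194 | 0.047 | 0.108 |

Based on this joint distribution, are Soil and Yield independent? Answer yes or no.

P(Soil=clay) = 0.349 and P(Yield=med) = 0.465, so their product is 0.16229, but P(Soil=clay, Yield=med) = 0.108. Since these differ, Soil and Yield are not independent.

no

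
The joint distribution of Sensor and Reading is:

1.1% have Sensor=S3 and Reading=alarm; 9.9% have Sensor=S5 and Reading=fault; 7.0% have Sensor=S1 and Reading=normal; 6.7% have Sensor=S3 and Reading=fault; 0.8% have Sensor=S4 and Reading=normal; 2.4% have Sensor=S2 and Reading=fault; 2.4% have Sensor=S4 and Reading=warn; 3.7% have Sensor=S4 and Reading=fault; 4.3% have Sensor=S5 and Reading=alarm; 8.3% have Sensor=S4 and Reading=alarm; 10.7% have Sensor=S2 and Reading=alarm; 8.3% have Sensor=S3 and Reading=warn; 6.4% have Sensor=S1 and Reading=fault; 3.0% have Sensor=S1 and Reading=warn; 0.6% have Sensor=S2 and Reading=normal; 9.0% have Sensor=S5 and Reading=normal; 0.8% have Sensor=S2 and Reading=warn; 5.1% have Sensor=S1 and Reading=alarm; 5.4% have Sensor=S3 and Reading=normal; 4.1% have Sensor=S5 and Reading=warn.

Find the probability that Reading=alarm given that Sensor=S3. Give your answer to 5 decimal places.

0.05116

P(Sensor=S3) = 0.054 + 0.083 + 0.011 + 0.067 = 0.215.
P(Reading=alarm | Sensor=S3) = 0.011/0.215 = 0.05116.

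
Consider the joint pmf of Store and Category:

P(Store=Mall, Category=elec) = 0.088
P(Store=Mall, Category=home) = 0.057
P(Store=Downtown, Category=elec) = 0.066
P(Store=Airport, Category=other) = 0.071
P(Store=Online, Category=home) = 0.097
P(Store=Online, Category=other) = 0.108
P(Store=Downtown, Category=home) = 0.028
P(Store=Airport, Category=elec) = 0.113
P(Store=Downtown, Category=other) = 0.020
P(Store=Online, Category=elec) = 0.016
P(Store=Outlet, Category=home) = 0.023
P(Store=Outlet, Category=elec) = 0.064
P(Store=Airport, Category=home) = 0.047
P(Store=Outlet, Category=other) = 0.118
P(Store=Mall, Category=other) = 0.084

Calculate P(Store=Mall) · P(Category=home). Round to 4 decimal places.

0.0577

P(Store=Mall) = 0.088 + 0.057 + 0.084 = 0.229.
P(Category=home) = 0.028 + 0.057 + 0.047 + 0.023 + 0.097 = 0.252.
Product: 0.229 × 0.252 = 0.0577.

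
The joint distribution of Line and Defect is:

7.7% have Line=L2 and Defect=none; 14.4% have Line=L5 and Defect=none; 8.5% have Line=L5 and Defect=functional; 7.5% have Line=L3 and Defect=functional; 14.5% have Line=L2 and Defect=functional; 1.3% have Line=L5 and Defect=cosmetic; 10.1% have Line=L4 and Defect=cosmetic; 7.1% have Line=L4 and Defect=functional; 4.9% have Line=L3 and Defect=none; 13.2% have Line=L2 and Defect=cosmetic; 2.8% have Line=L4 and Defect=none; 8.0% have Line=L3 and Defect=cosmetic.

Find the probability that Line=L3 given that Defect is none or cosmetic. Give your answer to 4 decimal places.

P(Defect=none) = 0.077 + 0.049 + 0.028 + 0.144 = 0.298.
P(Defect=cosmetic) = 0.132 + 0.080 + 0.101 + 0.013 = 0.326.
P(Defect ∈ {none, cosmetic}) = 0.298 + 0.326 = 0.624; P(Line=L3, Defect ∈ {none, cosmetic}) = 0.049 + 0.080 = 0.129.
P(Line=L3 | Defect ∈ {none, cosmetic}) = 0.129/0.624 = 0.2067.

0.2067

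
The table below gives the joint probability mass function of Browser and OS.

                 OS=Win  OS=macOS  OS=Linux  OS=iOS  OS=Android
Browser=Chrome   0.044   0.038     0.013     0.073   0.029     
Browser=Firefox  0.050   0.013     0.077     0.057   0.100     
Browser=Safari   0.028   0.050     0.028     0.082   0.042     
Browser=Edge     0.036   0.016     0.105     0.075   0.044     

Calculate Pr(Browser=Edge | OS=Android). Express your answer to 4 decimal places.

P(OS=Android) = 0.029 + 0.100 + 0.042 + 0.044 = 0.215.
P(Browser=Edge | OS=Android) = 0.044/0.215 = 0.2047.

0.2047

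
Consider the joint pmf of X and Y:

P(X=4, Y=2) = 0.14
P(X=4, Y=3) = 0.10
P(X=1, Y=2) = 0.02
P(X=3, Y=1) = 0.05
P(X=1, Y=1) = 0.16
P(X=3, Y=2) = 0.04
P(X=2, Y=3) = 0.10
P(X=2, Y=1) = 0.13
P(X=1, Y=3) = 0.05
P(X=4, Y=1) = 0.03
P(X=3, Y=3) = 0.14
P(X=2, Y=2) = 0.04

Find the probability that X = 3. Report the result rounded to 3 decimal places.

0.230

P(X=3) = 0.05 + 0.04 + 0.14 = 0.23.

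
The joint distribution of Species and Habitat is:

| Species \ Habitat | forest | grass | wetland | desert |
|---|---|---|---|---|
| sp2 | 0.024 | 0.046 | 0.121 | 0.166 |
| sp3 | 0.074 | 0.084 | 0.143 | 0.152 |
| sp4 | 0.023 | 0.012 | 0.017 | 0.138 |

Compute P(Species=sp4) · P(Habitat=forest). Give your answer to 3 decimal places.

P(Species=sp4) = 0.023 + 0.012 + 0.017 + 0.138 = 0.190.
P(Habitat=forest) = 0.024 + 0.074 + 0.023 = 0.121.
Product: 0.190 × 0.121 = 0.023.

0.023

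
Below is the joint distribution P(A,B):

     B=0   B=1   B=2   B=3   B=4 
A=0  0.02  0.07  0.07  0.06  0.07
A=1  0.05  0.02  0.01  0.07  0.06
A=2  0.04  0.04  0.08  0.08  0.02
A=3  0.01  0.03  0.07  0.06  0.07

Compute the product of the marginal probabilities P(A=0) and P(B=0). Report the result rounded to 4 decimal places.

P(A=0) = 0.02 + 0.07 + 0.07 + 0.06 + 0.07 = 0.29.
P(B=0) = 0.02 + 0.05 + 0.04 + 0.01 = 0.12.
Product: 0.29 × 0.12 = 0.0348.

0.0348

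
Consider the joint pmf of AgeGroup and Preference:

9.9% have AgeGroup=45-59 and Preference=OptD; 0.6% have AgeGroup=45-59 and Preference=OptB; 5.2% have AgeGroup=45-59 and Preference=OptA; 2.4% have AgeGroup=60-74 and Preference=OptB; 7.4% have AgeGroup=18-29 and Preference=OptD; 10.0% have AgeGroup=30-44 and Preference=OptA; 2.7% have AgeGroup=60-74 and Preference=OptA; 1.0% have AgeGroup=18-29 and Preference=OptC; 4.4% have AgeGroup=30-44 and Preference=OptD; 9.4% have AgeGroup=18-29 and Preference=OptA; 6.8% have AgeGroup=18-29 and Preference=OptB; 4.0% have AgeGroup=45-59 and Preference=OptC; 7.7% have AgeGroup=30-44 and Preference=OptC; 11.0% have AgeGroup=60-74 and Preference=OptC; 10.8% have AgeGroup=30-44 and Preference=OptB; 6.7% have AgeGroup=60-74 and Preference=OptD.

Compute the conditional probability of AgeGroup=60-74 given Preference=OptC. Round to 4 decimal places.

P(Preference=OptC) = 0.010 + 0.077 + 0.040 + 0.110 = 0.237.
P(AgeGroup=60-74 | Preference=OptC) = 0.110/0.237 = 0.4641.

0.4641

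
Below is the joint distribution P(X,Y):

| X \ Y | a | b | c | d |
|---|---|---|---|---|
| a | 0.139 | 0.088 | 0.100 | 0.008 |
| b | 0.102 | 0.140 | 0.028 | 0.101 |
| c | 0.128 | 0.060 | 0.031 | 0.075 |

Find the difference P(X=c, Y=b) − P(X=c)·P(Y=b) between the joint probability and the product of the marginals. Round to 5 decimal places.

P(X=c) = 0.128 + 0.060 + 0.031 + 0.075 = 0.294.
P(Y=b) = 0.088 + 0.140 + 0.060 = 0.288.
P(X=c, Y=b) − P(X=c)P(Y=b) = 0.060 − 0.294×0.288 = -0.02467.

-0.02467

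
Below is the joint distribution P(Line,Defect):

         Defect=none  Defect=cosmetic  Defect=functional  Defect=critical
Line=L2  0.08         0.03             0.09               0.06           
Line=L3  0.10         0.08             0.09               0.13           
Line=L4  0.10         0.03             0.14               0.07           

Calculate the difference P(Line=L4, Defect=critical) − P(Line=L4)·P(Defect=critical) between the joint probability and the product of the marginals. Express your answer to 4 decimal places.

-0.0184

P(Line=L4) = 0.10 + 0.03 + 0.14 + 0.07 = 0.34.
P(Defect=critical) = 0.06 + 0.13 + 0.07 = 0.26.
P(Line=L4, Defect=critical) − P(Line=L4)P(Defect=critical) = 0.07 − 0.34×0.26 = -0.0184.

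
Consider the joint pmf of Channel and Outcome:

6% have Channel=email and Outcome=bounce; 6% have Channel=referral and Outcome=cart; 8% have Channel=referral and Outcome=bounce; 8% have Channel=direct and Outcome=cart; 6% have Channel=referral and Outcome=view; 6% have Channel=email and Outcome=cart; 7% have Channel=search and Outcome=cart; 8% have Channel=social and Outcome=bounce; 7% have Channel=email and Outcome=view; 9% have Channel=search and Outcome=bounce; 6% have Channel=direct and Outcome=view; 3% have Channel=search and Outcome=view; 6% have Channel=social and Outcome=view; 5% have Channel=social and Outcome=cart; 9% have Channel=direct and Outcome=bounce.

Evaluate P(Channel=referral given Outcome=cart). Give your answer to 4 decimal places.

P(Outcome=cart) = 0.06 + 0.07 + 0.05 + 0.08 + 0.06 = 0.32.
P(Channel=referral | Outcome=cart) = 0.06/0.32 = 0.1875.

0.1875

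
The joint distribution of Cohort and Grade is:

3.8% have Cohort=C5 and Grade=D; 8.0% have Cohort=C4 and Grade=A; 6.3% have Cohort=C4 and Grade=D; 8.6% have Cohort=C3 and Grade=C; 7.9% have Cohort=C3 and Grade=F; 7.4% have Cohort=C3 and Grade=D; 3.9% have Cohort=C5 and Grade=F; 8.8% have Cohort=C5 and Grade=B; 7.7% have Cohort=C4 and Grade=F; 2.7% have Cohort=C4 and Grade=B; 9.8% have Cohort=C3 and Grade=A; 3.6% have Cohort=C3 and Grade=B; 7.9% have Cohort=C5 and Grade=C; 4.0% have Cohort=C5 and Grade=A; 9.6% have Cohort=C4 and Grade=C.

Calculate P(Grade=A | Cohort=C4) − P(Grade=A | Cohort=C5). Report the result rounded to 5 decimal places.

P(Cohort=C4) = 0.080 + 0.027 + 0.096 + 0.063 + 0.077 = 0.343; P(Grade=A | Cohort=C4) = 0.080/0.343 = 0.233236.
P(Cohort=C5) = 0.040 + 0.088 + 0.079 + 0.038 + 0.039 = 0.284; P(Grade=A | Cohort=C5) = 0.040/0.284 = 0.140845.
Difference = 0.09239.

0.09239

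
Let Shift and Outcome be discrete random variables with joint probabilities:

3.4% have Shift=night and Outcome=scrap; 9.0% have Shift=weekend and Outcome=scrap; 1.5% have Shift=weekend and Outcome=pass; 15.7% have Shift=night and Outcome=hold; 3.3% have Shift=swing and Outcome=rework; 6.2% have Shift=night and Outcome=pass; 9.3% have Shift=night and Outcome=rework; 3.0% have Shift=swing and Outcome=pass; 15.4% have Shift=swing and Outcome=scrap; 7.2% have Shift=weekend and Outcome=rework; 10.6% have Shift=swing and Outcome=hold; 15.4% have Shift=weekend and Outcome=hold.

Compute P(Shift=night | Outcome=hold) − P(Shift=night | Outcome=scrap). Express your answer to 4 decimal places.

P(Outcome=hold) = 0.106 + 0.157 + 0.154 = 0.417; P(Shift=night | Outcome=hold) = 0.157/0.417 = 0.37650.
P(Outcome=scrap) = 0.154 + 0.034 + 0.090 = 0.278; P(Shift=night | Outcome=scrap) = 0.034/0.278 = 0.12230.
Difference = 0.2542.

0.2542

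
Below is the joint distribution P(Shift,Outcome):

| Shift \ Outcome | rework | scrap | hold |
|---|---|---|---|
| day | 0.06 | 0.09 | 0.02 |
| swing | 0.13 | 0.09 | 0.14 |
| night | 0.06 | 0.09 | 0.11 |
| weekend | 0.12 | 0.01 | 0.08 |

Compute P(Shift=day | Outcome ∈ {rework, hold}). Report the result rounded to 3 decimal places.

0.111

P(Outcome=rework) = 0.06 + 0.13 + 0.06 + 0.12 = 0.37.
P(Outcome=hold) = 0.02 + 0.14 + 0.11 + 0.08 = 0.35.
P(Outcome ∈ {rework, hold}) = 0.37 + 0.35 = 0.72; P(Shift=day, Outcome ∈ {rework, hold}) = 0.06 + 0.02 = 0.08.
P(Shift=day | Outcome ∈ {rework, hold}) = 0.08/0.72 = 0.111.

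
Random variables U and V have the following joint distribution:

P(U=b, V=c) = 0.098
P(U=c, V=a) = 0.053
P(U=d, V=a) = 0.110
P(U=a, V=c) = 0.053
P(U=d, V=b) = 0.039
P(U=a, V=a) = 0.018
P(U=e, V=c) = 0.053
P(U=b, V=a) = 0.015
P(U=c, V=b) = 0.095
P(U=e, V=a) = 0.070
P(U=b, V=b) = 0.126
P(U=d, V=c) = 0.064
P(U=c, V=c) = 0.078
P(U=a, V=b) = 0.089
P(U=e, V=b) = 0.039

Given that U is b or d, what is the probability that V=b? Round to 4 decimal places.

P(U=b) = 0.015 + 0.126 + 0.098 = 0.239.
P(U=d) = 0.110 + 0.039 + 0.064 = 0.213.
P(U ∈ {b, d}) = 0.239 + 0.213 = 0.452; P(V=b, U ∈ {b, d}) = 0.126 + 0.039 = 0.165.
P(V=b | U ∈ {b, d}) = 0.165/0.452 = 0.3650.

0.3650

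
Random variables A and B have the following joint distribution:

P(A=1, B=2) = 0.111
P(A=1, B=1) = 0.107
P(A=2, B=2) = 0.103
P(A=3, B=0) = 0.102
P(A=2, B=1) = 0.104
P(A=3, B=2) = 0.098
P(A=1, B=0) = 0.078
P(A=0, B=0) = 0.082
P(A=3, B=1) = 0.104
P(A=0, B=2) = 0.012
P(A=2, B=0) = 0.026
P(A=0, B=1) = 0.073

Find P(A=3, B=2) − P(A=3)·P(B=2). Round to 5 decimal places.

P(A=3) = 0.102 + 0.104 + 0.098 = 0.304.
P(B=2) = 0.012 + 0.111 + 0.103 + 0.098 = 0.324.
P(A=3, B=2) − P(A=3)P(B=2) = 0.098 − 0.304×0.324 = -0.00050.

-0.00050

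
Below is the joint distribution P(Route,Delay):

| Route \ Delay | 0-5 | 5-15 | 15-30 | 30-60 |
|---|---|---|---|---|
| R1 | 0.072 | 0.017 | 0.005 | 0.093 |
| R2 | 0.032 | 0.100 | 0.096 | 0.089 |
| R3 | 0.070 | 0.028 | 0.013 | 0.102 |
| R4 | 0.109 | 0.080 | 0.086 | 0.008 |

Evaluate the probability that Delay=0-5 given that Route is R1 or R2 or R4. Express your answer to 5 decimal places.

P(Route=R1) = 0.072 + 0.017 + 0.005 + 0.093 = 0.187.
P(Route=R2) = 0.032 + 0.100 + 0.096 + 0.089 = 0.317.
P(Route=R4) = 0.109 + 0.080 + 0.086 + 0.008 = 0.283.
P(Route ∈ {R1, R2, R4}) = 0.187 + 0.317 + 0.283 = 0.787; P(Delay=0-5, Route ∈ {R1, R2, R4}) = 0.072 + 0.032 + 0.109 = 0.213.
P(Delay=0-5 | Route ∈ {R1, R2, R4}) = 0.213/0.787 = 0.27065.

0.27065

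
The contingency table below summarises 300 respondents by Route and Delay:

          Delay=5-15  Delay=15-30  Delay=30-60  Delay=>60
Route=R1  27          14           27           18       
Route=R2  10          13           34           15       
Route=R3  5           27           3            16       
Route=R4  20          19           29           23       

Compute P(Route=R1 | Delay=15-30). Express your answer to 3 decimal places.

0.192

Total with Delay=15-30: 14 + 13 + 27 + 19 = 73.
P(Route=R1 | Delay=15-30) = 14/73 = 0.192.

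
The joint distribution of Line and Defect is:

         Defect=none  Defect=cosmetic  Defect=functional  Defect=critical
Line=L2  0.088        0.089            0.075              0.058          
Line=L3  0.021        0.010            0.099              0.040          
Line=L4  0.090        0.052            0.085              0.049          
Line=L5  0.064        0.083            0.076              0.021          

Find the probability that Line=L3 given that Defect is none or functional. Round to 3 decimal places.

P(Defect=none) = 0.088 + 0.021 + 0.090 + 0.064 = 0.263.
P(Defect=functional) = 0.075 + 0.099 + 0.085 + 0.076 = 0.335.
P(Defect ∈ {none, functional}) = 0.263 + 0.335 = 0.598; P(Line=L3, Defect ∈ {none, functional}) = 0.021 + 0.099 = 0.120.
P(Line=L3 | Defect ∈ {none, functional}) = 0.120/0.598 = 0.201.

0.201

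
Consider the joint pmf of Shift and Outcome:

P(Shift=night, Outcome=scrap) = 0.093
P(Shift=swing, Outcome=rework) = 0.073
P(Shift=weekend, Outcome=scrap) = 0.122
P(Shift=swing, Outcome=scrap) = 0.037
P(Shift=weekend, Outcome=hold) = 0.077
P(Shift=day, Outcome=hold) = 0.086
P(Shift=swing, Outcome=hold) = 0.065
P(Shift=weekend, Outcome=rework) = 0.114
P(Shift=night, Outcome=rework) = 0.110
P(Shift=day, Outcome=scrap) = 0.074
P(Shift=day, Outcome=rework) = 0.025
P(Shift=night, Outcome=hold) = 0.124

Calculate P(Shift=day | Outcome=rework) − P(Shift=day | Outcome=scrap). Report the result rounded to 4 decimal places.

-0.1494

P(Outcome=rework) = 0.025 + 0.073 + 0.110 + 0.114 = 0.322; P(Shift=day | Outcome=rework) = 0.025/0.322 = 0.07764.
P(Outcome=scrap) = 0.074 + 0.037 + 0.093 + 0.122 = 0.326; P(Shift=day | Outcome=scrap) = 0.074/0.326 = 0.22699.
Difference = -0.1494.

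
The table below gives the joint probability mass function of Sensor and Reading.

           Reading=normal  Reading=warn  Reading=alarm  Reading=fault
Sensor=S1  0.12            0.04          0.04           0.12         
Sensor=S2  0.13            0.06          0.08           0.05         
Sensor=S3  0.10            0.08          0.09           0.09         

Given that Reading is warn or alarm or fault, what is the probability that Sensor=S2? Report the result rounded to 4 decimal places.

0.2923

P(Reading=warn) = 0.04 + 0.06 + 0.08 = 0.18.
P(Reading=alarm) = 0.04 + 0.08 + 0.09 = 0.21.
P(Reading=fault) = 0.12 + 0.05 + 0.09 = 0.26.
P(Reading ∈ {warn, alarm, fault}) = 0.18 + 0.21 + 0.26 = 0.65; P(Sensor=S2, Reading ∈ {warn, alarm, fault}) = 0.06 + 0.08 + 0.05 = 0.19.
P(Sensor=S2 | Reading ∈ {warn, alarm, fault}) = 0.19/0.65 = 0.2923.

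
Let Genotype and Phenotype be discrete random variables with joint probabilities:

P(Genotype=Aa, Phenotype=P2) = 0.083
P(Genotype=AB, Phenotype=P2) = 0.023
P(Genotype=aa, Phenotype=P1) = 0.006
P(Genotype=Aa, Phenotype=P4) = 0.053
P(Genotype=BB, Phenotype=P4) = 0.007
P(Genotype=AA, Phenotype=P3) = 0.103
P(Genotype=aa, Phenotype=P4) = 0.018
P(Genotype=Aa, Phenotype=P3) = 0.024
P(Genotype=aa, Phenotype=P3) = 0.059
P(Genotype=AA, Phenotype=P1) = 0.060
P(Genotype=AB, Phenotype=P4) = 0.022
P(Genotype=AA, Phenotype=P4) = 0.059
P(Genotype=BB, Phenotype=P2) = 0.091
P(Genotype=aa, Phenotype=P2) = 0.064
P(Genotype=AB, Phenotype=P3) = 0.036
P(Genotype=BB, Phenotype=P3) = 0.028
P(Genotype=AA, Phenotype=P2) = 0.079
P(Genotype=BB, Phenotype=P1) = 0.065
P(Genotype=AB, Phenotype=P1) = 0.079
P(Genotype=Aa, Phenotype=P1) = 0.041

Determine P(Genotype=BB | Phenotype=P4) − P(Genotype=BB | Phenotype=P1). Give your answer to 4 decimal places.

P(Phenotype=P4) = 0.059 + 0.053 + 0.018 + 0.022 + 0.007 = 0.159; P(Genotype=BB | Phenotype=P4) = 0.007/0.159 = 0.04403.
P(Phenotype=P1) = 0.060 + 0.041 + 0.006 + 0.079 + 0.065 = 0.251; P(Genotype=BB | Phenotype=P1) = 0.065/0.251 = 0.25896.
Difference = -0.2149.

-0.2149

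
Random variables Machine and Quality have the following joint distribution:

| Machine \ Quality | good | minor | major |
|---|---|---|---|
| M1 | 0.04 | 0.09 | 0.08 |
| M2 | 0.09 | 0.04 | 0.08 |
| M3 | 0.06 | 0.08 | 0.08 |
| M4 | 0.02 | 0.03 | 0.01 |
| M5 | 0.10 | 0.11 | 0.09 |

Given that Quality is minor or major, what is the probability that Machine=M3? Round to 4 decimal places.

P(Quality=minor) = 0.09 + 0.04 + 0.08 + 0.03 + 0.11 = 0.35.
P(Quality=major) = 0.08 + 0.08 + 0.08 + 0.01 + 0.09 = 0.34.
P(Quality ∈ {minor, major}) = 0.35 + 0.34 = 0.69; P(Machine=M3, Quality ∈ {minor, major}) = 0.08 + 0.08 = 0.16.
P(Machine=M3 | Quality ∈ {minor, major}) = 0.16/0.69 = 0.2319.

0.2319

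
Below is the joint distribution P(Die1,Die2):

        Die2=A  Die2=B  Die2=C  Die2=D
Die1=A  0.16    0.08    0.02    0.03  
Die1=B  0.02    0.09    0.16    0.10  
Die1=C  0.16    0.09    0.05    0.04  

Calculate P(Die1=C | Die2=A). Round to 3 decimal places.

0.471

P(Die2=A) = 0.16 + 0.02 + 0.16 = 0.34.
P(Die1=C | Die2=A) = 0.16/0.34 = 0.471.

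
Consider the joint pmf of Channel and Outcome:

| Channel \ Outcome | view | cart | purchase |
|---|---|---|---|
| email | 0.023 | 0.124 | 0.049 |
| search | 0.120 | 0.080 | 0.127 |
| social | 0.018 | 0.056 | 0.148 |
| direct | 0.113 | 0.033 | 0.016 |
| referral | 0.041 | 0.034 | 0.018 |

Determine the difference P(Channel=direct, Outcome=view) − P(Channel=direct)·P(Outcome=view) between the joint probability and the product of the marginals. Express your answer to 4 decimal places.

0.0620

P(Channel=direct) = 0.113 + 0.033 + 0.016 = 0.162.
P(Outcome=view) = 0.023 + 0.120 + 0.018 + 0.113 + 0.041 = 0.315.
P(Channel=direct, Outcome=view) − P(Channel=direct)P(Outcome=view) = 0.113 − 0.162×0.315 = 0.0620.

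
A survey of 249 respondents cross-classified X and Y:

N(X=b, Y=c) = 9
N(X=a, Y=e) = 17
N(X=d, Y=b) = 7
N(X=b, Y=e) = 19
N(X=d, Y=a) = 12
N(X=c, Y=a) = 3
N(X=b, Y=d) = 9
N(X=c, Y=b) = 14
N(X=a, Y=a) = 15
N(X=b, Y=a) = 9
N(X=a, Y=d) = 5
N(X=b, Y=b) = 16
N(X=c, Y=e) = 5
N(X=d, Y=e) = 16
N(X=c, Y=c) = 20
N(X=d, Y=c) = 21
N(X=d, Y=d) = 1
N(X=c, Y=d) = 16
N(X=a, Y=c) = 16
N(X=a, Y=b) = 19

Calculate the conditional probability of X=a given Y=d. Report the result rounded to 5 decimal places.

0.16129

Total with Y=d: 5 + 9 + 16 + 1 = 31.
P(X=a | Y=d) = 5/31 = 0.16129.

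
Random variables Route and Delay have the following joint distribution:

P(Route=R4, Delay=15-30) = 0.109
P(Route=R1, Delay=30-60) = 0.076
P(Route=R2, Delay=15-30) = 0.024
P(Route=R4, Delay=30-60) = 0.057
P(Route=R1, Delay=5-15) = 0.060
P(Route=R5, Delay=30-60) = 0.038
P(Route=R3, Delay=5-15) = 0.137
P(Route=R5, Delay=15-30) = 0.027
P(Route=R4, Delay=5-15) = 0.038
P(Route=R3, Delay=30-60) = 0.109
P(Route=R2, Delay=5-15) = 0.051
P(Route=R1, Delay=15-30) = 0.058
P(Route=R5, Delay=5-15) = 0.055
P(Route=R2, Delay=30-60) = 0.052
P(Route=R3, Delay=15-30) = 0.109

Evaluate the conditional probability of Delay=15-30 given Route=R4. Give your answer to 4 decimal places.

P(Route=R4) = 0.038 + 0.109 + 0.057 = 0.204.
P(Delay=15-30 | Route=R4) = 0.109/0.204 = 0.5343.

0.5343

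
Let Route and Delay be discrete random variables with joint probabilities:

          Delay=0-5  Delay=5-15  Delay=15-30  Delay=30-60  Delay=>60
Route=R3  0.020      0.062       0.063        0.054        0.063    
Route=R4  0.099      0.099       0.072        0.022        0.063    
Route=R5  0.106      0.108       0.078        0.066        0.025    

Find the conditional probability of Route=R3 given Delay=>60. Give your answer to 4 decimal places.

0.4172

P(Delay=>60) = 0.063 + 0.063 + 0.025 = 0.151.
P(Route=R3 | Delay=>60) = 0.063/0.151 = 0.4172.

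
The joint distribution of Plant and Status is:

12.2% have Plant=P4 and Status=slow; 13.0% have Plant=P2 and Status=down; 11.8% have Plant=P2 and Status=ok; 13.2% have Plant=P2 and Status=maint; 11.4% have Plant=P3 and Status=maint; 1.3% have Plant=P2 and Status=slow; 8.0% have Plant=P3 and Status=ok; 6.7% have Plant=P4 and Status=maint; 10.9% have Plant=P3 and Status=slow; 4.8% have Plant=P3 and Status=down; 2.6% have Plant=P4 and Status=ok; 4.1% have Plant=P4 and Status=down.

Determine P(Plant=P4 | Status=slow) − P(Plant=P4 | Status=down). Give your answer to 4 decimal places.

P(Status=slow) = 0.013 + 0.109 + 0.122 = 0.244; P(Plant=P4 | Status=slow) = 0.122/0.244 = 0.50000.
P(Status=down) = 0.130 + 0.048 + 0.041 = 0.219; P(Plant=P4 | Status=down) = 0.041/0.219 = 0.18721.
Difference = 0.3128.

0.3128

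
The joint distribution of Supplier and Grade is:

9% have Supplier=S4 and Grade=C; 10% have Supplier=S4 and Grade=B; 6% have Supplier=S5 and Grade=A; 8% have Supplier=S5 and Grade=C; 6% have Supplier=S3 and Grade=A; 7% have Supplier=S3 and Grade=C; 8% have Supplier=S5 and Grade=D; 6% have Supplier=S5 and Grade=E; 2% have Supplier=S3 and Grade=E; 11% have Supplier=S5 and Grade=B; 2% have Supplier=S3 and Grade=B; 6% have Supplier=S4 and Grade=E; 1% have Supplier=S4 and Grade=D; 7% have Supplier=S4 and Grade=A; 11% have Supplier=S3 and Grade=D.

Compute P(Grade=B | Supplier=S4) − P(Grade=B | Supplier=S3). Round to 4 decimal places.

0.2316

P(Supplier=S4) = 0.07 + 0.10 + 0.09 + 0.01 + 0.06 = 0.33; P(Grade=B | Supplier=S4) = 0.10/0.33 = 0.30303.
P(Supplier=S3) = 0.06 + 0.02 + 0.07 + 0.11 + 0.02 = 0.28; P(Grade=B | Supplier=S3) = 0.02/0.28 = 0.07143.
Difference = 0.2316.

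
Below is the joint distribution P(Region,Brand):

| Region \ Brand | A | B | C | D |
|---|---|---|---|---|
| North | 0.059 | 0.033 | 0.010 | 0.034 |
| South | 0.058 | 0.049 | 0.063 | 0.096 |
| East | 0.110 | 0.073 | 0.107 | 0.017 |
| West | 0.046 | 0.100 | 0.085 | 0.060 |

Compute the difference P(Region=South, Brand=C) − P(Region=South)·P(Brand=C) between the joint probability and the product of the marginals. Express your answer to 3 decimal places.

-0.007

P(Region=South) = 0.058 + 0.049 + 0.063 + 0.096 = 0.266.
P(Brand=C) = 0.010 + 0.063 + 0.107 + 0.085 = 0.265.
P(Region=South, Brand=C) − P(Region=South)P(Brand=C) = 0.063 − 0.266×0.265 = -0.007.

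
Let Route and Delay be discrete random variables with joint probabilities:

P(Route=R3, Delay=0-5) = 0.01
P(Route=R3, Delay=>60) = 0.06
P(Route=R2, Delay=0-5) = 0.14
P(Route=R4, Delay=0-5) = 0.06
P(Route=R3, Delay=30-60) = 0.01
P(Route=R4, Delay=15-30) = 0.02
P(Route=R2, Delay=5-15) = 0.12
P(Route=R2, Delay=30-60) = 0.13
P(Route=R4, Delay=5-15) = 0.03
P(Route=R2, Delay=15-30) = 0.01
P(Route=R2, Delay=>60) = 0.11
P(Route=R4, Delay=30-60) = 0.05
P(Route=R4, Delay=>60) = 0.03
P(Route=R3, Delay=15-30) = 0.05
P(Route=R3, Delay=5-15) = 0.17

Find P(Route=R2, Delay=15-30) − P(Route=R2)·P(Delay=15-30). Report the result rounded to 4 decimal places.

P(Route=R2) = 0.14 + 0.12 + 0.01 + 0.13 + 0.11 = 0.51.
P(Delay=15-30) = 0.01 + 0.05 + 0.02 = 0.08.
P(Route=R2, Delay=15-30) − P(Route=R2)P(Delay=15-30) = 0.01 − 0.51×0.08 = -0.0308.

-0.0308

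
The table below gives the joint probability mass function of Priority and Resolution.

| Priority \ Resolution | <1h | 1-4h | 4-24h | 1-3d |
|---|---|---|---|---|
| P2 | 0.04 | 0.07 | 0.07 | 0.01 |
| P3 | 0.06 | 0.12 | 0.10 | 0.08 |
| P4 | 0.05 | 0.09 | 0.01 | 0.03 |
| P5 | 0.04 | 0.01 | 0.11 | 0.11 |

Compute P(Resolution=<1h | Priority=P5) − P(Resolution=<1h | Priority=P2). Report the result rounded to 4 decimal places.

P(Priority=P5) = 0.04 + 0.01 + 0.11 + 0.11 = 0.27; P(Resolution=<1h | Priority=P5) = 0.04/0.27 = 0.14815.
P(Priority=P2) = 0.04 + 0.07 + 0.07 + 0.01 = 0.19; P(Resolution=<1h | Priority=P2) = 0.04/0.19 = 0.21053.
Difference = -0.0624.

-0.0624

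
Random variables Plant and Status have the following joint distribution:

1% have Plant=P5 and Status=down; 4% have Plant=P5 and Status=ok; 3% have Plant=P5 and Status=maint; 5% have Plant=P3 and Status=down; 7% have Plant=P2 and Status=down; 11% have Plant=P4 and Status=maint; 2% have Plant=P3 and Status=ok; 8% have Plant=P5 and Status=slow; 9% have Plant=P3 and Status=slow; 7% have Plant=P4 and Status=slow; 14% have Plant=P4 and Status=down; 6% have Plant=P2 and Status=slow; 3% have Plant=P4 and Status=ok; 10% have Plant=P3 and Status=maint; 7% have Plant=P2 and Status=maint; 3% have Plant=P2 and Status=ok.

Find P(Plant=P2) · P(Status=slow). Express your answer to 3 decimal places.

P(Plant=P2) = 0.03 + 0.06 + 0.07 + 0.07 = 0.23.
P(Status=slow) = 0.06 + 0.09 + 0.07 + 0.08 = 0.30.
Product: 0.23 × 0.30 = 0.069.

0.069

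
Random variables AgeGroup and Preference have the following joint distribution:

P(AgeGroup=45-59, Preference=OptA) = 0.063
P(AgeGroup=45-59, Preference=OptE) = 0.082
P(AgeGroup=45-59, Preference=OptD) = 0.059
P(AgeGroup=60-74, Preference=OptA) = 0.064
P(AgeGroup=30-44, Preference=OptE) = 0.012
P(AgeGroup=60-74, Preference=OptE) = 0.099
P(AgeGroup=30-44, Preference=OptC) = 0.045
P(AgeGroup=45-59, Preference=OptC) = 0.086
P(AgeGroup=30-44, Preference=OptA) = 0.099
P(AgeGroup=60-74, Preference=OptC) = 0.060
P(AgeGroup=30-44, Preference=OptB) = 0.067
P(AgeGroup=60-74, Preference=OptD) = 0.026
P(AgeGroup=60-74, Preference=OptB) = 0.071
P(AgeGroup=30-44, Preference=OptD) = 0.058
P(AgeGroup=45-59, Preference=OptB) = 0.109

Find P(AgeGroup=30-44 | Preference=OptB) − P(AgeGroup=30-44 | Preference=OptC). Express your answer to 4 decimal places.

P(Preference=OptB) = 0.067 + 0.109 + 0.071 = 0.247; P(AgeGroup=30-44 | Preference=OptB) = 0.067/0.247 = 0.27126.
P(Preference=OptC) = 0.045 + 0.086 + 0.060 = 0.191; P(AgeGroup=30-44 | Preference=OptC) = 0.045/0.191 = 0.23560.
Difference = 0.0357.

0.0357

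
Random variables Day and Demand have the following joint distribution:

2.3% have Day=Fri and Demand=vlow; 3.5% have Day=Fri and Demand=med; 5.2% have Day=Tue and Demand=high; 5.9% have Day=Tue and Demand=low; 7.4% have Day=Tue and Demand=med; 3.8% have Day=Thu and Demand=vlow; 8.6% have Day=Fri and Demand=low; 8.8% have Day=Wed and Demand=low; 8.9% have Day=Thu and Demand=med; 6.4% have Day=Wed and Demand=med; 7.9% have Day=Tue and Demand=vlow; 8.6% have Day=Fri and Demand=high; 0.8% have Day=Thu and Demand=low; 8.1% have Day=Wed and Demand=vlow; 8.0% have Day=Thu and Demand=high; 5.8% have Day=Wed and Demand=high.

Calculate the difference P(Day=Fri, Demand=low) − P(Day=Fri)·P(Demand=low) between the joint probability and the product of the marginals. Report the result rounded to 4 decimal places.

0.0306

P(Day=Fri) = 0.023 + 0.086 + 0.035 + 0.086 = 0.230.
P(Demand=low) = 0.059 + 0.088 + 0.008 + 0.086 = 0.241.
P(Day=Fri, Demand=low) − P(Day=Fri)P(Demand=low) = 0.086 − 0.230×0.241 = 0.0306.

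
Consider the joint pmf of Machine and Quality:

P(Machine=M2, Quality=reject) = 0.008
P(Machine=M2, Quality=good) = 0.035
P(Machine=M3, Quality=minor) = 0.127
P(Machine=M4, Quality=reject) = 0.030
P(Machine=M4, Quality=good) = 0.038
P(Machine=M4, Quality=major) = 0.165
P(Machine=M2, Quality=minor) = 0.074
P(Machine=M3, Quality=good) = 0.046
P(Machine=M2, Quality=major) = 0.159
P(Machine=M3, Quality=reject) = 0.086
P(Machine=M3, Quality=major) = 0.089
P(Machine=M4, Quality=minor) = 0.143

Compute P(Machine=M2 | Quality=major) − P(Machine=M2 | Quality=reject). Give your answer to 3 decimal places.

0.320

P(Quality=major) = 0.159 + 0.089 + 0.165 = 0.413; P(Machine=M2 | Quality=major) = 0.159/0.413 = 0.3850.
P(Quality=reject) = 0.008 + 0.086 + 0.030 = 0.124; P(Machine=M2 | Quality=reject) = 0.008/0.124 = 0.0645.
Difference = 0.320.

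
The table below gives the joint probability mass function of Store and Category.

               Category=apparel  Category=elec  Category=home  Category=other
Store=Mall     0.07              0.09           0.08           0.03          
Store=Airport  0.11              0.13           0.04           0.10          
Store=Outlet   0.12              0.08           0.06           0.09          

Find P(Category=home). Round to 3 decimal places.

P(Category=home) = 0.08 + 0.04 + 0.06 = 0.18.

0.180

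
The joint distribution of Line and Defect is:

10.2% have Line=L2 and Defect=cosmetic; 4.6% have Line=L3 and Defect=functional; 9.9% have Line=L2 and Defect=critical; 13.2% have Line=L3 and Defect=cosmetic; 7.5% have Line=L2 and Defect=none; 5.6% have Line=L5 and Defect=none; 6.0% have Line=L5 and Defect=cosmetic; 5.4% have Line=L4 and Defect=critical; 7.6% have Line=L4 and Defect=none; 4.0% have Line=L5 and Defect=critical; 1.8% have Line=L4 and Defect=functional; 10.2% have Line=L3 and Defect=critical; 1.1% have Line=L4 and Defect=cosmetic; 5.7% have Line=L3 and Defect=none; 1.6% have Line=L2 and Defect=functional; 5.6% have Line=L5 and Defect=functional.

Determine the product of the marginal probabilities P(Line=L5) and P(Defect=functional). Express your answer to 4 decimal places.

0.0288

P(Line=L5) = 0.056 + 0.060 + 0.056 + 0.040 = 0.212.
P(Defect=functional) = 0.016 + 0.046 + 0.018 + 0.056 = 0.136.
Product: 0.212 × 0.136 = 0.0288.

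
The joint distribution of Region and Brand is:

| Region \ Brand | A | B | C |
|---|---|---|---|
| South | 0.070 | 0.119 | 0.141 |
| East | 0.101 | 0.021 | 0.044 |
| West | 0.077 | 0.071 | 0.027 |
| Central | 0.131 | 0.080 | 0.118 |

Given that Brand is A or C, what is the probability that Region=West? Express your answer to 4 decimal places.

P(Brand=A) = 0.070 + 0.101 + 0.077 + 0.131 = 0.379.
P(Brand=C) = 0.141 + 0.044 + 0.027 + 0.118 = 0.330.
P(Brand ∈ {A, C}) = 0.379 + 0.330 = 0.709; P(Region=West, Brand ∈ {A, C}) = 0.077 + 0.027 = 0.104.
P(Region=West | Brand ∈ {A, C}) = 0.104/0.709 = 0.1467.

0.1467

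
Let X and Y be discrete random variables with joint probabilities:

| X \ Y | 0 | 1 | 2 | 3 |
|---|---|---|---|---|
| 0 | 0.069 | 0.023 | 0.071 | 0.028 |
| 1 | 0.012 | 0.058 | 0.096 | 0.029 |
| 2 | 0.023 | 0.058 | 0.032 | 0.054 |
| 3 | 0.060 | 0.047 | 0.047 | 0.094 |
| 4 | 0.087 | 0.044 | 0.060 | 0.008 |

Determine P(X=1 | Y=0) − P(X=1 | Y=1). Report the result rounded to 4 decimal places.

-0.2044

P(Y=0) = 0.069 + 0.012 + 0.023 + 0.060 + 0.087 = 0.251; P(X=1 | Y=0) = 0.012/0.251 = 0.04781.
P(Y=1) = 0.023 + 0.058 + 0.058 + 0.047 + 0.044 = 0.230; P(X=1 | Y=1) = 0.058/0.230 = 0.25217.
Difference = -0.2044.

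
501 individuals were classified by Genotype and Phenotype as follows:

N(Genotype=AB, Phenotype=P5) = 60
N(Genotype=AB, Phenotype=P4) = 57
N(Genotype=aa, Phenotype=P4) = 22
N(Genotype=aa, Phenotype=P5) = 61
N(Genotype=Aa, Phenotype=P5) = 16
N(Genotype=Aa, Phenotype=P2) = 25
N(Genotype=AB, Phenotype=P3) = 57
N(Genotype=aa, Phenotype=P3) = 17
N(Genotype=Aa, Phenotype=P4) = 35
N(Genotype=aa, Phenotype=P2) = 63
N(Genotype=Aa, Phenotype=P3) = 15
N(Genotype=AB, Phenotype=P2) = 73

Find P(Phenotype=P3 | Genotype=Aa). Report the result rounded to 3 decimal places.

0.165

Total with Genotype=Aa: 25 + 15 + 35 + 16 = 91.
P(Phenotype=P3 | Genotype=Aa) = 15/91 = 0.165.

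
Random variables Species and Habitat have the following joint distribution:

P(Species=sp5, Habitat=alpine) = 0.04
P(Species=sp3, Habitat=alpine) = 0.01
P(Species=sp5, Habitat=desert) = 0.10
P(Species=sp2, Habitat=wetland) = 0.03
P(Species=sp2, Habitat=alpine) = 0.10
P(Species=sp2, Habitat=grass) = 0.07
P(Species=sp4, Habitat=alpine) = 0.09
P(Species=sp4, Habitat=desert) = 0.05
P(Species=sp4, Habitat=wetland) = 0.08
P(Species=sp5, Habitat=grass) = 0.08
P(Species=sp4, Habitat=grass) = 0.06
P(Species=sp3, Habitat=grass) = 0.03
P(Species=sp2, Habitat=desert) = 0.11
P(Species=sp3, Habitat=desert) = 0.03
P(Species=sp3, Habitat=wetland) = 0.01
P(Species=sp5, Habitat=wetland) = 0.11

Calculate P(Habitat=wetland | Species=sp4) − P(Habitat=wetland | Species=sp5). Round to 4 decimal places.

P(Species=sp4) = 0.06 + 0.08 + 0.05 + 0.09 = 0.28; P(Habitat=wetland | Species=sp4) = 0.08/0.28 = 0.28571.
P(Species=sp5) = 0.08 + 0.11 + 0.10 + 0.04 = 0.33; P(Habitat=wetland | Species=sp5) = 0.11/0.33 = 0.33333.
Difference = -0.0476.

-0.0476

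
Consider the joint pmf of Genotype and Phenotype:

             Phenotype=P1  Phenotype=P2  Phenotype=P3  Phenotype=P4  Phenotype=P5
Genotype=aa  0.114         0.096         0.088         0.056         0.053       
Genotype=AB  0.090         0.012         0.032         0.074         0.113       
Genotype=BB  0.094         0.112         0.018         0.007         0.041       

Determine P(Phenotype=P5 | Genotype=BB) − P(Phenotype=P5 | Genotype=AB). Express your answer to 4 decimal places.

P(Genotype=BB) = 0.094 + 0.112 + 0.018 + 0.007 + 0.041 = 0.272; P(Phenotype=P5 | Genotype=BB) = 0.041/0.272 = 0.15074.
P(Genotype=AB) = 0.090 + 0.012 + 0.032 + 0.074 + 0.113 = 0.321; P(Phenotype=P5 | Genotype=AB) = 0.113/0.321 = 0.35202.
Difference = -0.2013.

-0.2013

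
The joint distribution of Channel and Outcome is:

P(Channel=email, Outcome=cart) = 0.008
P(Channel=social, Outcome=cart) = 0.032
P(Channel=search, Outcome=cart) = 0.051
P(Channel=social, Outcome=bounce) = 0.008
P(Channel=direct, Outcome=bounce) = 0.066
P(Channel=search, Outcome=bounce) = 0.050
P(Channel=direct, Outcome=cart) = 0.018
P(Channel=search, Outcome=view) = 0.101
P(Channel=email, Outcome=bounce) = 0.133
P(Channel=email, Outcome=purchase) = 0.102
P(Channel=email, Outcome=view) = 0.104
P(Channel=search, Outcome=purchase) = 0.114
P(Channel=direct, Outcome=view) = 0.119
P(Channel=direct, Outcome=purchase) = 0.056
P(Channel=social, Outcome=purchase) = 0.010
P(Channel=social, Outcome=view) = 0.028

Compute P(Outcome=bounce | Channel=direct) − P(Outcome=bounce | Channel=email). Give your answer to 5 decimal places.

-0.12846

P(Channel=direct) = 0.066 + 0.119 + 0.018 + 0.056 = 0.259; P(Outcome=bounce | Channel=direct) = 0.066/0.259 = 0.254826.
P(Channel=email) = 0.133 + 0.104 + 0.008 + 0.102 = 0.347; P(Outcome=bounce | Channel=email) = 0.133/0.347 = 0.383285.
Difference = -0.12846.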